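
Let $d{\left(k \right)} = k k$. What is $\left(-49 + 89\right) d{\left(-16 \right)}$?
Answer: $10240$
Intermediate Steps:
$d{\left(k \right)} = k^{2}$
$\left(-49 + 89\right) d{\left(-16 \right)} = \left(-49 + 89\right) \left(-16\right)^{2} = 40 \cdot 256 = 10240$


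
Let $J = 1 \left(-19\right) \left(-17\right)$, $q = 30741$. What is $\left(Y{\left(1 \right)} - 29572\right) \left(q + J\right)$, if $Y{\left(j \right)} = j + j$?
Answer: $-918562480$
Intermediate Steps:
$Y{\left(j \right)} = 2 j$
$J = 323$ ($J = \left(-19\right) \left(-17\right) = 323$)
$\left(Y{\left(1 \right)} - 29572\right) \left(q + J\right) = \left(2 \cdot 1 - 29572\right) \left(30741 + 323\right) = \left(2 - 29572\right) 31064 = \left(-29570\right) 31064 = -918562480$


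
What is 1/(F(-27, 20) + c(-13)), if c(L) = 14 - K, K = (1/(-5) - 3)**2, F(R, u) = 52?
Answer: 25/1394 ≈ 0.017934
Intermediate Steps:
K = 256/25 (K = (-1/5 - 3)**2 = (-16/5)**2 = 256/25 ≈ 10.240)
c(L) = 94/25 (c(L) = 14 - 1*256/25 = 14 - 256/25 = 94/25)
1/(F(-27, 20) + c(-13)) = 1/(52 + 94/25) = 1/(1394/25) = 25/1394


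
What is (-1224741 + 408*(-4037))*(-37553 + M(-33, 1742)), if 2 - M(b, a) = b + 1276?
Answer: 111410044578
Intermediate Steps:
M(b, a) = -1274 - b (M(b, a) = 2 - (b + 1276) = 2 - (1276 + b) = 2 + (-1276 - b) = -1274 - b)
(-1224741 + 408*(-4037))*(-37553 + M(-33, 1742)) = (-1224741 + 408*(-4037))*(-37553 + (-1274 - 1*(-33))) = (-1224741 - 1647096)*(-37553 + (-1274 + 33)) = -2871837*(-37553 - 1241) = -2871837*(-38794) = 111410044578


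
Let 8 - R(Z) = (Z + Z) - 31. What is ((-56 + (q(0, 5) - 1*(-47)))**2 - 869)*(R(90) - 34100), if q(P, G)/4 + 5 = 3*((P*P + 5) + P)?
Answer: -3150172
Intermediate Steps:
R(Z) = 39 - 2*Z (R(Z) = 8 - ((Z + Z) - 31) = 8 - (2*Z - 31) = 8 - (-31 + 2*Z) = 8 + (31 - 2*Z) = 39 - 2*Z)
q(P, G) = 40 + 12*P + 12*P**2 (q(P, G) = -20 + 4*(3*((P*P + 5) + P)) = -20 + 4*(3*((P**2 + 5) + P)) = -20 + 4*(3*((5 + P**2) + P)) = -20 + 4*(3*(5 + P + P**2)) = -20 + 4*(15 + 3*P + 3*P**2) = -20 + (60 + 12*P + 12*P**2) = 40 + 12*P + 12*P**2)
((-56 + (q(0, 5) - 1*(-47)))**2 - 869)*(R(90) - 34100) = ((-56 + ((40 + 12*0 + 12*0**2) - 1*(-47)))**2 - 869)*((39 - 2*90) - 34100) = ((-56 + ((40 + 0 + 12*0) + 47))**2 - 869)*((39 - 180) - 34100) = ((-56 + ((40 + 0 + 0) + 47))**2 - 869)*(-141 - 34100) = ((-56 + (40 + 47))**2 - 869)*(-34241) = ((-56 + 87)**2 - 869)*(-34241) = (31**2 - 869)*(-34241) = (961 - 869)*(-34241) = 92*(-34241) = -3150172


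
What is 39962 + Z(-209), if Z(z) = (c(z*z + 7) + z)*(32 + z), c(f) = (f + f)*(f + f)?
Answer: -1351317994597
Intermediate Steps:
c(f) = 4*f² (c(f) = (2*f)*(2*f) = 4*f²)
Z(z) = (32 + z)*(z + 4*(7 + z²)²) (Z(z) = (4*(z*z + 7)² + z)*(32 + z) = (4*(z² + 7)² + z)*(32 + z) = (4*(7 + z²)² + z)*(32 + z) = (z + 4*(7 + z²)²)*(32 + z) = (32 + z)*(z + 4*(7 + z²)²))
39962 + Z(-209) = 39962 + ((-209)² + 32*(-209) + 128*(7 + (-209)²)² + 4*(-209)*(7 + (-209)²)²) = 39962 + (43681 - 6688 + 128*(7 + 43681)² + 4*(-209)*(7 + 43681)²) = 39962 + (43681 - 6688 + 128*43688² + 4*(-209)*43688²) = 39962 + (43681 - 6688 + 128*1908641344 + 4*(-209)*1908641344) = 39962 + (43681 - 6688 + 244306092032 - 1595624163584) = 39962 - 1351318034559 = -1351317994597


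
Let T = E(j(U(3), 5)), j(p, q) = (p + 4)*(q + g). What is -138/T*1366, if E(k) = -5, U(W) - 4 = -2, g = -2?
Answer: 188508/5 ≈ 37702.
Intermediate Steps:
U(W) = 2 (U(W) = 4 - 2 = 2)
j(p, q) = (-2 + q)*(4 + p) (j(p, q) = (p + 4)*(q - 2) = (4 + p)*(-2 + q) = (-2 + q)*(4 + p))
T = -5
-138/T*1366 = -138/(-5)*1366 = -138*(-⅕)*1366 = (138/5)*1366 = 188508/5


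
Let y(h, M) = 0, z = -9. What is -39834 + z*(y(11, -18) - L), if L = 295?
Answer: -37179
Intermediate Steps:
-39834 + z*(y(11, -18) - L) = -39834 - 9*(0 - 1*295) = -39834 - 9*(0 - 295) = -39834 - 9*(-295) = -39834 + 2655 = -37179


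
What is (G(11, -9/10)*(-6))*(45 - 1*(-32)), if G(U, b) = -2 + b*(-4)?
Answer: -3696/5 ≈ -739.20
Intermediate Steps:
G(U, b) = -2 - 4*b
(G(11, -9/10)*(-6))*(45 - 1*(-32)) = ((-2 - (-36)/10)*(-6))*(45 - 1*(-32)) = ((-2 - (-36)/10)*(-6))*(45 + 32) = ((-2 - 4*(-9/10))*(-6))*77 = ((-2 + 18/5)*(-6))*77 = ((8/5)*(-6))*77 = -48/5*77 = -3696/5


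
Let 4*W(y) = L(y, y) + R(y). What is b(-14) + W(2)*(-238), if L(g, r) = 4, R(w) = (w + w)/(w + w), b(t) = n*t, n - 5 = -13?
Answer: -371/2 ≈ -185.50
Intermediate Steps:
n = -8 (n = 5 - 13 = -8)
b(t) = -8*t
R(w) = 1 (R(w) = (2*w)/((2*w)) = (2*w)*(1/(2*w)) = 1)
W(y) = 5/4 (W(y) = (4 + 1)/4 = (¼)*5 = 5/4)
b(-14) + W(2)*(-238) = -8*(-14) + (5/4)*(-238) = 112 - 595/2 = -371/2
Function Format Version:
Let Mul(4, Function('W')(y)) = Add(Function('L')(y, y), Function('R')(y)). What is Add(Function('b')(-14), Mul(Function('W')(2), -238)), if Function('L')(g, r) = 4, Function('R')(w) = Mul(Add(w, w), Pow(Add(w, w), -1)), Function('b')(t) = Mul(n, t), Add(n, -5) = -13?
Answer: Rational(-371, 2) ≈ -185.50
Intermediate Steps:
n = -8 (n = Add(5, -13) = -8)
Function('b')(t) = Mul(-8, t)
Function('R')(w) = 1 (Function('R')(w) = Mul(Mul(2, w), Pow(Mul(2, w), -1)) = Mul(Mul(2, w), Mul(Rational(1, 2), Pow(w, -1))) = 1)
Function('W')(y) = Rational(5, 4) (Function('W')(y) = Mul(Rational(1, 4), Add(4, 1)) = Mul(Rational(1, 4), 5) = Rational(5, 4))
Add(Function('b')(-14), Mul(Function('W')(2), -238)) = Add(Mul(-8, -14), Mul(Rational(5, 4), -238)) = Add(112, Rational(-595, 2)) = Rational(-371, 2)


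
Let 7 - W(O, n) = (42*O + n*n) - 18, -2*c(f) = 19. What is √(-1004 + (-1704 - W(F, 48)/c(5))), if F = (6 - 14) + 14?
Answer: I*√1073766/19 ≈ 54.538*I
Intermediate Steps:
c(f) = -19/2 (c(f) = -½*19 = -19/2)
F = 6 (F = -8 + 14 = 6)
W(O, n) = 25 - n² - 42*O (W(O, n) = 7 - ((42*O + n*n) - 18) = 7 - ((42*O + n²) - 18) = 7 - ((n² + 42*O) - 18) = 7 - (-18 + n² + 42*O) = 7 + (18 - n² - 42*O) = 25 - n² - 42*O)
√(-1004 + (-1704 - W(F, 48)/c(5))) = √(-1004 + (-1704 - (25 - 1*48² - 42*6)/(-19/2))) = √(-1004 + (-1704 - (25 - 1*2304 - 252)*(-2)/19)) = √(-1004 + (-1704 - (25 - 2304 - 252)*(-2)/19)) = √(-1004 + (-1704 - (-2531)*(-2)/19)) = √(-1004 + (-1704 - 1*5062/19)) = √(-1004 + (-1704 - 5062/19)) = √(-1004 - 37438/19) = √(-56514/19) = I*√1073766/19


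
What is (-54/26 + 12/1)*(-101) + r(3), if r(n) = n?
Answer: -12990/13 ≈ -999.23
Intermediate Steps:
(-54/26 + 12/1)*(-101) + r(3) = (-54/26 + 12/1)*(-101) + 3 = (-54*1/26 + 12*1)*(-101) + 3 = (-27/13 + 12)*(-101) + 3 = (129/13)*(-101) + 3 = -13029/13 + 3 = -12990/13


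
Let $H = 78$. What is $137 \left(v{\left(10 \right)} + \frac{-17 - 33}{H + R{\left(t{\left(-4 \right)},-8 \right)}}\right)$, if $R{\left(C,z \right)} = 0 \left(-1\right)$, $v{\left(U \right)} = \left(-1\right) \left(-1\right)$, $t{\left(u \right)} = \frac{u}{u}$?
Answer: $\frac{1918}{39} \approx 49.18$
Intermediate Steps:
$t{\left(u \right)} = 1$
$v{\left(U \right)} = 1$
$R{\left(C,z \right)} = 0$
$137 \left(v{\left(10 \right)} + \frac{-17 - 33}{H + R{\left(t{\left(-4 \right)},-8 \right)}}\right) = 137 \left(1 + \frac{-17 - 33}{78 + 0}\right) = 137 \left(1 - \frac{50}{78}\right) = 137 \left(1 - \frac{25}{39}\right) = 137 \cdot \frac{14}{39} = \frac{1918}{39}$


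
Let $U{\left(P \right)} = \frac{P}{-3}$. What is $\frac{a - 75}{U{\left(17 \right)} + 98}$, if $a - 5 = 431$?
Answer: $\frac{1083}{277} \approx 3.9097$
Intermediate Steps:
$a = 436$ ($a = 5 + 431 = 436$)
$U{\left(P \right)} = - \frac{P}{3}$ ($U{\left(P \right)} = P \left(- \frac{1}{3}\right) = - \frac{P}{3}$)
$\frac{a - 75}{U{\left(17 \right)} + 98} = \frac{436 - 75}{\left(- \frac{1}{3}\right) 17 + 98} = \frac{361}{- \frac{17}{3} + 98} = \frac{361}{\frac{277}{3}} = 361 \cdot \frac{3}{277} = \frac{1083}{277}$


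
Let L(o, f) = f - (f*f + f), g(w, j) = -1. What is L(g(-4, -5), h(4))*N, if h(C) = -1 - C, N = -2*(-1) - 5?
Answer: 75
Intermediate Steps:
N = -3 (N = 2 - 5 = -3)
L(o, f) = -f² (L(o, f) = f - (f² + f) = f - (f + f²) = f + (-f - f²) = -f²)
L(g(-4, -5), h(4))*N = -(-1 - 1*4)²*(-3) = -(-1 - 4)²*(-3) = -1*(-5)²*(-3) = -1*25*(-3) = -25*(-3) = 75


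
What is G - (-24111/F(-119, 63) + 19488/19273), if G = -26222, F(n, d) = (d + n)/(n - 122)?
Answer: 83688422759/1079288 ≈ 77540.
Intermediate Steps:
F(n, d) = (d + n)/(-122 + n)
G - (-24111/F(-119, 63) + 19488/19273) = -26222 - (-24111*(-122 - 119)/(63 - 119) + 19488/19273) = -26222 - (-24111/(-56/(-241)) + 19488*(1/19273)) = -26222 - (-24111/((-1/241*(-56))) + 19488/19273) = -26222 - (-24111/56/241 + 19488/19273) = -26222 - (-24111*241/56 + 19488/19273) = -26222 - (-5810751/56 + 19488/19273) = -26222 - 1*(-111989512695/1079288) = -26222 + 111989512695/1079288 = 83688422759/1079288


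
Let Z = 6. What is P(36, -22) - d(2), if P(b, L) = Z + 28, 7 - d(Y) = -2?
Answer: 25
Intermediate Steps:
d(Y) = 9 (d(Y) = 7 - 1*(-2) = 7 + 2 = 9)
P(b, L) = 34 (P(b, L) = 6 + 28 = 34)
P(36, -22) - d(2) = 34 - 1*9 = 34 - 9 = 25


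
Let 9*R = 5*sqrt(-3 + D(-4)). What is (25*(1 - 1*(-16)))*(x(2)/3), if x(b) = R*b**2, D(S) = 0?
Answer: 8500*I*sqrt(3)/27 ≈ 545.28*I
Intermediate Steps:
R = 5*I*sqrt(3)/9 (R = (5*sqrt(-3 + 0))/9 = (5*sqrt(-3))/9 = (5*(I*sqrt(3)))/9 = (5*I*sqrt(3))/9 = 5*I*sqrt(3)/9 ≈ 0.96225*I)
x(b) = 5*I*sqrt(3)*b**2/9 (x(b) = (5*I*sqrt(3)/9)*b**2 = 5*I*sqrt(3)*b**2/9)
(25*(1 - 1*(-16)))*(x(2)/3) = (25*(1 - 1*(-16)))*(((5/9)*I*sqrt(3)*2**2)/3) = (25*(1 + 16))*(((5/9)*I*sqrt(3)*4)*(1/3)) = (25*17)*((20*I*sqrt(3)/9)*(1/3)) = 425*(20*I*sqrt(3)/27) = 8500*I*sqrt(3)/27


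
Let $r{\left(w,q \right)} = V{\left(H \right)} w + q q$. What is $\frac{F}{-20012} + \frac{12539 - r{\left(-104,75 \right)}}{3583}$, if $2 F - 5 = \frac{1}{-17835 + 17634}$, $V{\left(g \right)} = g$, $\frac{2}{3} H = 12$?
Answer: $\frac{17669556583}{7206151098} \approx 2.452$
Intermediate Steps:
$H = 18$ ($H = \frac{3}{2} \cdot 12 = 18$)
$r{\left(w,q \right)} = q^{2} + 18 w$ ($r{\left(w,q \right)} = 18 w + q q = 18 w + q^{2} = q^{2} + 18 w$)
$F = \frac{502}{201}$ ($F = \frac{5}{2} + \frac{1}{2 \left(-17835 + 17634\right)} = \frac{5}{2} + \frac{1}{2 \left(-201\right)} = \frac{5}{2} + \frac{1}{2} \left(- \frac{1}{201}\right) = \frac{5}{2} - \frac{1}{402} = \frac{502}{201} \approx 2.4975$)
$\frac{F}{-20012} + \frac{12539 - r{\left(-104,75 \right)}}{3583} = \frac{502}{201 \left(-20012\right)} + \frac{12539 - \left(75^{2} + 18 \left(-104\right)\right)}{3583} = \frac{502}{201} \left(- \frac{1}{20012}\right) + \left(12539 - \left(5625 - 1872\right)\right) \frac{1}{3583} = - \frac{251}{2011206} + \left(12539 - 3753\right) \frac{1}{3583} = - \frac{251}{2011206} + 8786 \cdot \frac{1}{3583} = - \frac{251}{2011206} + \frac{8786}{3583} = \frac{17669556583}{7206151098}$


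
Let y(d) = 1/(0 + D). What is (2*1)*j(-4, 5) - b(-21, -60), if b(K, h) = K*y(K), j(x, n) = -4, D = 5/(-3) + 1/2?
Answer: -26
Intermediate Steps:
D = -7/6 (D = 5*(-⅓) + 1*(½) = -5/3 + ½ = -7/6 ≈ -1.1667)
y(d) = -6/7 (y(d) = 1/(0 - 7/6) = 1/(-7/6) = -6/7)
b(K, h) = -6*K/7 (b(K, h) = K*(-6/7) = -6*K/7)
(2*1)*j(-4, 5) - b(-21, -60) = (2*1)*(-4) - (-6)*(-21)/7 = 2*(-4) - 1*18 = -8 - 18 = -26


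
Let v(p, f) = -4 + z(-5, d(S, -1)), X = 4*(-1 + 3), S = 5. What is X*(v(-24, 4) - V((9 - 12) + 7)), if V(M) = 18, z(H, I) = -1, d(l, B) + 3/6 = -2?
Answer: -184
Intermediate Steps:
X = 8 (X = 4*2 = 8)
d(l, B) = -5/2 (d(l, B) = -½ - 2 = -5/2)
v(p, f) = -5 (v(p, f) = -4 - 1 = -5)
X*(v(-24, 4) - V((9 - 12) + 7)) = 8*(-5 - 1*18) = 8*(-5 - 18) = 8*(-23) = -184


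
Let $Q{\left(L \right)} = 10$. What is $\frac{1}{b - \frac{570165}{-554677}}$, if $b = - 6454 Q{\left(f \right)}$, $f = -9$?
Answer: $- \frac{554677}{35798283415} \approx -1.5495 \cdot 10^{-5}$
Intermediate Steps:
$b = -64540$ ($b = \left(-6454\right) 10 = -64540$)
$\frac{1}{b - \frac{570165}{-554677}} = \frac{1}{-64540 - \frac{570165}{-554677}} = \frac{1}{-64540 - - \frac{570165}{554677}} = \frac{1}{-64540 + \frac{570165}{554677}} = \frac{1}{- \frac{35798283415}{554677}} = - \frac{554677}{35798283415}$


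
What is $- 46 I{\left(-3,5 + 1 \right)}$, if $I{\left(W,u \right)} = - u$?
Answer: $276$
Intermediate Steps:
$- 46 I{\left(-3,5 + 1 \right)} = - 46 \left(- (5 + 1)\right) = - 46 \left(\left(-1\right) 6\right) = \left(-46\right) \left(-6\right) = 276$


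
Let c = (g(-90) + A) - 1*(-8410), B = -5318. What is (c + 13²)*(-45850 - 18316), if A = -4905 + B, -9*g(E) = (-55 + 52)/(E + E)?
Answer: 28482036163/270 ≈ 1.0549e+8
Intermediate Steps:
g(E) = 1/(6*E) (g(E) = -(-55 + 52)/(9*(E + E)) = -(-1)/(3*(2*E)) = -(-1)*1/(2*E)/3 = -(-1)/(6*E) = 1/(6*E))
A = -10223 (A = -4905 - 5318 = -10223)
c = -979021/540 (c = ((⅙)/(-90) - 10223) - 1*(-8410) = ((⅙)*(-1/90) - 10223) + 8410 = (-1/540 - 10223) + 8410 = -5520421/540 + 8410 = -979021/540 ≈ -1813.0)
(c + 13²)*(-45850 - 18316) = (-979021/540 + 13²)*(-45850 - 18316) = (-979021/540 + 169)*(-64166) = -887761/540*(-64166) = 28482036163/270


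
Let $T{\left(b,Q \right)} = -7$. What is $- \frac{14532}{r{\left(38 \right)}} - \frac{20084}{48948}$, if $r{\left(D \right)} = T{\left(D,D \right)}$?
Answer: $\frac{25398991}{12237} \approx 2075.6$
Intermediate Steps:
$r{\left(D \right)} = -7$
$- \frac{14532}{r{\left(38 \right)}} - \frac{20084}{48948} = - \frac{14532}{-7} - \frac{20084}{48948} = \left(-14532\right) \left(- \frac{1}{7}\right) - \frac{5021}{12237} = 2076 - \frac{5021}{12237} = \frac{25398991}{12237}$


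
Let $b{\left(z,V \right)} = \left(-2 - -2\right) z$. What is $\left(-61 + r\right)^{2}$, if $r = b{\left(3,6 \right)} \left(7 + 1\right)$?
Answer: $3721$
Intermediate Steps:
$b{\left(z,V \right)} = 0$ ($b{\left(z,V \right)} = \left(-2 + 2\right) z = 0 z = 0$)
$r = 0$ ($r = 0 \left(7 + 1\right) = 0 \cdot 8 = 0$)
$\left(-61 + r\right)^{2} = \left(-61 + 0\right)^{2} = \left(-61\right)^{2} = 3721$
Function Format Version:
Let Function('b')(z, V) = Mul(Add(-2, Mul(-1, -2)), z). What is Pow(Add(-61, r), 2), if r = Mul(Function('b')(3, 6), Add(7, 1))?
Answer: 3721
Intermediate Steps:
Function('b')(z, V) = 0 (Function('b')(z, V) = Mul(Add(-2, 2), z) = Mul(0, z) = 0)
r = 0 (r = Mul(0, Add(7, 1)) = Mul(0, 8) = 0)
Pow(Add(-61, r), 2) = Pow(Add(-61, 0), 2) = Pow(-61, 2) = 3721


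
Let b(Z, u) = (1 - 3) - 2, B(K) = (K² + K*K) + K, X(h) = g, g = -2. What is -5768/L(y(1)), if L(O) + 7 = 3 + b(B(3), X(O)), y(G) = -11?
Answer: 721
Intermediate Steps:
X(h) = -2
B(K) = K + 2*K² (B(K) = (K² + K²) + K = 2*K² + K = K + 2*K²)
b(Z, u) = -4 (b(Z, u) = -2 - 2 = -4)
L(O) = -8 (L(O) = -7 + (3 - 4) = -7 - 1 = -8)
-5768/L(y(1)) = -5768/(-8) = -5768*(-⅛) = 721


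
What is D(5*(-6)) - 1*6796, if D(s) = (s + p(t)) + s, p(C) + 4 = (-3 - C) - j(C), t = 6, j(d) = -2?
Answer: -6867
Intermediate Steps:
p(C) = -5 - C (p(C) = -4 + ((-3 - C) - 1*(-2)) = -4 + ((-3 - C) + 2) = -4 + (-1 - C) = -5 - C)
D(s) = -11 + 2*s (D(s) = (s + (-5 - 1*6)) + s = (s + (-5 - 6)) + s = (s - 11) + s = (-11 + s) + s = -11 + 2*s)
D(5*(-6)) - 1*6796 = (-11 + 2*(5*(-6))) - 1*6796 = (-11 + 2*(-30)) - 6796 = (-11 - 60) - 6796 = -71 - 6796 = -6867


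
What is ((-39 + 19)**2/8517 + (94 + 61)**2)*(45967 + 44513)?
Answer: 6171379162000/2839 ≈ 2.1738e+9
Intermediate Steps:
((-39 + 19)**2/8517 + (94 + 61)**2)*(45967 + 44513) = ((-20)**2*(1/8517) + 155**2)*90480 = (400*(1/8517) + 24025)*90480 = (400/8517 + 24025)*90480 = (204621325/8517)*90480 = 6171379162000/2839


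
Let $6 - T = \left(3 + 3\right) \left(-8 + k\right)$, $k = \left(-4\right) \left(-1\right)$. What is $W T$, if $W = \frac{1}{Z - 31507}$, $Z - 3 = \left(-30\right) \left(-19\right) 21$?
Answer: $- \frac{15}{9767} \approx -0.0015358$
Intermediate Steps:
$Z = 11973$ ($Z = 3 + \left(-30\right) \left(-19\right) 21 = 3 + 570 \cdot 21 = 3 + 11970 = 11973$)
$W = - \frac{1}{19534}$ ($W = \frac{1}{11973 - 31507} = \frac{1}{-19534} = - \frac{1}{19534} \approx -5.1193 \cdot 10^{-5}$)
$k = 4$
$T = 30$ ($T = 6 - \left(3 + 3\right) \left(-8 + 4\right) = 6 - 6 \left(-4\right) = 6 - -24 = 6 + 24 = 30$)
$W T = \left(- \frac{1}{19534}\right) 30 = - \frac{15}{9767}$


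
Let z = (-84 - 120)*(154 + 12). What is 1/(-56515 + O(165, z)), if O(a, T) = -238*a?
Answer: -1/95785 ≈ -1.0440e-5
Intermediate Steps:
z = -33864 (z = -204*166 = -33864)
1/(-56515 + O(165, z)) = 1/(-56515 - 238*165) = 1/(-56515 - 39270) = 1/(-95785) = -1/95785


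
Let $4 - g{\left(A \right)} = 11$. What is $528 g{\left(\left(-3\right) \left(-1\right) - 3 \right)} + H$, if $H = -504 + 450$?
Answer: $-3750$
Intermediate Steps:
$g{\left(A \right)} = -7$ ($g{\left(A \right)} = 4 - 11 = -7$)
$H = -54$
$528 g{\left(\left(-3\right) \left(-1\right) - 3 \right)} + H = 528 \left(-7\right) - 54 = -3696 - 54 = -3750$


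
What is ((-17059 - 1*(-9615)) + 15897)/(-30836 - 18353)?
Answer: -8453/49189 ≈ -0.17185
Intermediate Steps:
((-17059 - 1*(-9615)) + 15897)/(-30836 - 18353) = ((-17059 + 9615) + 15897)/(-49189) = (-7444 + 15897)*(-1/49189) = 8453*(-1/49189) = -8453/49189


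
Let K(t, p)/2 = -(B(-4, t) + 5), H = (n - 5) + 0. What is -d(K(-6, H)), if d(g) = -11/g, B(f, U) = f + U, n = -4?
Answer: 11/10 ≈ 1.1000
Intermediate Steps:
H = -9 (H = (-4 - 5) + 0 = -9 + 0 = -9)
B(f, U) = U + f
K(t, p) = -2 - 2*t (K(t, p) = 2*(-((t - 4) + 5)) = 2*(-((-4 + t) + 5)) = 2*(-(1 + t)) = 2*(-1 - t) = -2 - 2*t)
-d(K(-6, H)) = -(-11)/(-2 - 2*(-6)) = -(-11)/(-2 + 12) = -(-11)/10 = -1*(-11/10) = 11/10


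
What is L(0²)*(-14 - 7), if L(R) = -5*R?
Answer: 0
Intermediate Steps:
L(0²)*(-14 - 7) = (-5*0²)*(-14 - 7) = -5*0*(-21) = 0*(-21) = 0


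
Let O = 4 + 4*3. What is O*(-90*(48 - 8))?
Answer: -57600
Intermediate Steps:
O = 16 (O = 4 + 12 = 16)
O*(-90*(48 - 8)) = 16*(-90*(48 - 8)) = 16*(-90*40) = 16*(-3600) = -57600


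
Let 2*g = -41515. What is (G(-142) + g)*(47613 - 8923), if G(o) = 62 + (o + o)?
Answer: -811696855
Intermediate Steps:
g = -41515/2 (g = (½)*(-41515) = -41515/2 ≈ -20758.)
G(o) = 62 + 2*o
(G(-142) + g)*(47613 - 8923) = ((62 + 2*(-142)) - 41515/2)*(47613 - 8923) = ((62 - 284) - 41515/2)*38690 = (-222 - 41515/2)*38690 = -41959/2*38690 = -811696855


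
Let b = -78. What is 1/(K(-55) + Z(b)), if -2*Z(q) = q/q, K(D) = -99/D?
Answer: 10/13 ≈ 0.76923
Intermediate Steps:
Z(q) = -½ (Z(q) = -q/(2*q) = -½*1 = -½)
1/(K(-55) + Z(b)) = 1/(-99/(-55) - ½) = 1/(-99*(-1/55) - ½) = 1/(9/5 - ½) = 1/(13/10) = 10/13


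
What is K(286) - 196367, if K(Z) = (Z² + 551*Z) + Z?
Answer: 43301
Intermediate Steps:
K(Z) = Z² + 552*Z
K(286) - 196367 = 286*(552 + 286) - 196367 = 286*838 - 196367 = 239668 - 196367 = 43301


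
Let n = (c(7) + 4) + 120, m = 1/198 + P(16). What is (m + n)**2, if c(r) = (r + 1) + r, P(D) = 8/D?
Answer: 190743721/9801 ≈ 19462.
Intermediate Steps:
m = 50/99 (m = 1/198 + 8/16 = 1/198 + 8*(1/16) = 1/198 + 1/2 = 50/99 ≈ 0.50505)
c(r) = 1 + 2*r (c(r) = (1 + r) + r = 1 + 2*r)
n = 139 (n = ((1 + 2*7) + 4) + 120 = ((1 + 14) + 4) + 120 = (15 + 4) + 120 = 19 + 120 = 139)
(m + n)**2 = (50/99 + 139)**2 = (13811/99)**2 = 190743721/9801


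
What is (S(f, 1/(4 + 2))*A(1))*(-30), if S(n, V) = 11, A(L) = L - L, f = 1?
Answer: 0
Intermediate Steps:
A(L) = 0
(S(f, 1/(4 + 2))*A(1))*(-30) = (11*0)*(-30) = 0*(-30) = 0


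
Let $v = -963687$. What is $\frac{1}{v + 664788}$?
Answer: $- \frac{1}{298899} \approx -3.3456 \cdot 10^{-6}$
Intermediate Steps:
$\frac{1}{v + 664788} = \frac{1}{-963687 + 664788} = \frac{1}{-298899} = - \frac{1}{298899}$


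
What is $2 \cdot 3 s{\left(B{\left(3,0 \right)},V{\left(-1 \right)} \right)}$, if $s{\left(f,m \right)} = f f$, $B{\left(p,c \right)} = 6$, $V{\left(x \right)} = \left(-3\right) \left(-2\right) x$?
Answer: $216$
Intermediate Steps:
$V{\left(x \right)} = 6 x$
$s{\left(f,m \right)} = f^{2}$
$2 \cdot 3 s{\left(B{\left(3,0 \right)},V{\left(-1 \right)} \right)} = 2 \cdot 3 \cdot 6^{2} = 6 \cdot 36 = 216$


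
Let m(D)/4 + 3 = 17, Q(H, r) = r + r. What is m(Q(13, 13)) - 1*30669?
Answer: -30613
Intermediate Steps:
Q(H, r) = 2*r
m(D) = 56 (m(D) = -12 + 4*17 = -12 + 68 = 56)
m(Q(13, 13)) - 1*30669 = 56 - 1*30669 = 56 - 30669 = -30613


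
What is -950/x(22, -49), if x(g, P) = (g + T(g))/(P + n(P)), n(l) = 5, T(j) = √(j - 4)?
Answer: 459800/233 - 62700*√2/233 ≈ 1592.8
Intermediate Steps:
T(j) = √(-4 + j)
x(g, P) = (g + √(-4 + g))/(5 + P) (x(g, P) = (g + √(-4 + g))/(P + 5) = (g + √(-4 + g))/(5 + P))
-950/x(22, -49) = -950*(5 - 49)/(22 + √(-4 + 22)) = -950*(-44/(22 + √18)) = -950*(-44/(22 + 3*√2)) = -950/(-½ - 3*√2/44)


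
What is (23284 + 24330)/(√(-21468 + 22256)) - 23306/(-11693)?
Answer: 23306/11693 + 23807*√197/197 ≈ 1698.2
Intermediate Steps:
(23284 + 24330)/(√(-21468 + 22256)) - 23306/(-11693) = 47614/(√788) - 23306*(-1/11693) = 47614/((2*√197)) + 23306/11693 = 47614*(√197/394) + 23306/11693 = 23807*√197/197 + 23306/11693 = 23306/11693 + 23807*√197/197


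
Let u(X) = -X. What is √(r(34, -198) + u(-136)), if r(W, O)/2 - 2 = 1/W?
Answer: √40477/17 ≈ 11.835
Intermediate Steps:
r(W, O) = 4 + 2/W
√(r(34, -198) + u(-136)) = √((4 + 2/34) - 1*(-136)) = √((4 + 2*(1/34)) + 136) = √((4 + 1/17) + 136) = √(69/17 + 136) = √(2381/17) = √40477/17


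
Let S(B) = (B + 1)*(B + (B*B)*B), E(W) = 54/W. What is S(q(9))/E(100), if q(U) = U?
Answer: 41000/3 ≈ 13667.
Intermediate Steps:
S(B) = (1 + B)*(B + B**3) (S(B) = (1 + B)*(B + B**2*B) = (1 + B)*(B + B**3))
S(q(9))/E(100) = (9*(1 + 9 + 9**2 + 9**3))/((54/100)) = (9*(1 + 9 + 81 + 729))/((54*(1/100))) = (9*820)/(27/50) = 7380*(50/27) = 41000/3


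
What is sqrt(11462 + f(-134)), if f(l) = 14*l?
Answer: sqrt(9586) ≈ 97.908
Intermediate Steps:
sqrt(11462 + f(-134)) = sqrt(11462 + 14*(-134)) = sqrt(11462 - 1876) = sqrt(9586)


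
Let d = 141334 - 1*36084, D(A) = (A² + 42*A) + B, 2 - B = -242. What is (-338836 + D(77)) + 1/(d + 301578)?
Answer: -134020941211/406828 ≈ -3.2943e+5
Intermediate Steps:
B = 244 (B = 2 - 1*(-242) = 2 + 242 = 244)
D(A) = 244 + A² + 42*A (D(A) = (A² + 42*A) + 244 = 244 + A² + 42*A)
d = 105250 (d = 141334 - 36084 = 105250)
(-338836 + D(77)) + 1/(d + 301578) = (-338836 + (244 + 77² + 42*77)) + 1/(105250 + 301578) = (-338836 + (244 + 5929 + 3234)) + 1/406828 = (-338836 + 9407) + 1/406828 = -329429 + 1/406828 = -134020941211/406828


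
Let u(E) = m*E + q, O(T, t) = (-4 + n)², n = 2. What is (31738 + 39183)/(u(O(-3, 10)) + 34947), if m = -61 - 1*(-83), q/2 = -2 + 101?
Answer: 70921/35233 ≈ 2.0129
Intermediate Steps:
q = 198 (q = 2*(-2 + 101) = 2*99 = 198)
m = 22 (m = -61 + 83 = 22)
O(T, t) = 4 (O(T, t) = (-4 + 2)² = (-2)² = 4)
u(E) = 198 + 22*E (u(E) = 22*E + 198 = 198 + 22*E)
(31738 + 39183)/(u(O(-3, 10)) + 34947) = (31738 + 39183)/((198 + 22*4) + 34947) = 70921/((198 + 88) + 34947) = 70921/(286 + 34947) = 70921/35233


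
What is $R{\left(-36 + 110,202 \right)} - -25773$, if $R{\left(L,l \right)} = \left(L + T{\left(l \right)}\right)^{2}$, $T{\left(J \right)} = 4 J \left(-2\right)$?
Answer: $2403537$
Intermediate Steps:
$T{\left(J \right)} = - 8 J$
$R{\left(L,l \right)} = \left(L - 8 l\right)^{2}$
$R{\left(-36 + 110,202 \right)} - -25773 = \left(\left(-36 + 110\right) - 1616\right)^{2} - -25773 = \left(74 - 1616\right)^{2} + 25773 = \left(-1542\right)^{2} + 25773 = 2377764 + 25773 = 2403537$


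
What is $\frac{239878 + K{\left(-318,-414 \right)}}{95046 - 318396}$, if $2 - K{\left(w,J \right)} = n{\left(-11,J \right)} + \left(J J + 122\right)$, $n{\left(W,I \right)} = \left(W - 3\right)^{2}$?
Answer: $- \frac{11361}{37225} \approx -0.3052$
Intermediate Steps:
$n{\left(W,I \right)} = \left(-3 + W\right)^{2}$
$K{\left(w,J \right)} = -316 - J^{2}$ ($K{\left(w,J \right)} = 2 - \left(\left(-3 - 11\right)^{2} + \left(J J + 122\right)\right) = 2 - \left(\left(-14\right)^{2} + \left(J^{2} + 122\right)\right) = 2 - \left(196 + \left(122 + J^{2}\right)\right) = 2 - \left(318 + J^{2}\right) = -316 - J^{2}$)
$\frac{239878 + K{\left(-318,-414 \right)}}{95046 - 318396} = \frac{239878 - 171712}{95046 - 318396} = \frac{239878 - 171712}{-223350} = \left(239878 - 171712\right) \left(- \frac{1}{223350}\right) = 68166 \left(- \frac{1}{223350}\right) = - \frac{11361}{37225}$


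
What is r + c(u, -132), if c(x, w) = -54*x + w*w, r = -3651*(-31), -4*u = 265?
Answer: 268365/2 ≈ 1.3418e+5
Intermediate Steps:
u = -265/4 (u = -1/4*265 = -265/4 ≈ -66.250)
r = 113181
c(x, w) = w**2 - 54*x (c(x, w) = -54*x + w**2 = w**2 - 54*x)
r + c(u, -132) = 113181 + ((-132)**2 - 54*(-265/4)) = 113181 + (17424 + 7155/2) = 113181 + 42003/2 = 268365/2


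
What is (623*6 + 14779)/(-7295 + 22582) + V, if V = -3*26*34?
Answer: -40522607/15287 ≈ -2650.8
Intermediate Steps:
V = -2652 (V = -78*34 = -2652)
(623*6 + 14779)/(-7295 + 22582) + V = (623*6 + 14779)/(-7295 + 22582) - 2652 = (3738 + 14779)/15287 - 2652 = 18517*(1/15287) - 2652 = 18517/15287 - 2652 = -40522607/15287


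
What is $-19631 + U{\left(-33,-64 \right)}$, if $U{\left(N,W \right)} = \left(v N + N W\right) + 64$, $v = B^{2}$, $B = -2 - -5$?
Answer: $-17752$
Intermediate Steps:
$B = 3$ ($B = -2 + 5 = 3$)
$v = 9$ ($v = 3^{2} = 9$)
$U{\left(N,W \right)} = 64 + 9 N + N W$ ($U{\left(N,W \right)} = \left(9 N + N W\right) + 64 = 64 + 9 N + N W$)
$-19631 + U{\left(-33,-64 \right)} = -19631 + \left(64 + 9 \left(-33\right) - -2112\right) = -19631 + \left(64 - 297 + 2112\right) = -19631 + 1879 = -17752$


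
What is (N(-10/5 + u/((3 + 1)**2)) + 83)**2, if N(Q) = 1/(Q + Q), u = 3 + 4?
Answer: 4272489/625 ≈ 6836.0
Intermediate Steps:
u = 7
N(Q) = 1/(2*Q)
(N(-10/5 + u/((3 + 1)**2)) + 83)**2 = (1/(2*(-10/5 + 7/((3 + 1)**2))) + 83)**2 = (1/(2*(-10*1/5 + 7/(4**2))) + 83)**2 = (1/(2*(-2 + 7/16)) + 83)**2 = (1/(2*(-25/16)) + 83)**2 = ((1/2)*(-16/25) + 83)**2 = (-8/25 + 83)**2 = (2067/25)**2 = 4272489/625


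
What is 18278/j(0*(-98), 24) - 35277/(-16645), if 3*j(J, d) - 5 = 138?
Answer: 70596657/183095 ≈ 385.57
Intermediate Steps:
j(J, d) = 143/3 (j(J, d) = 5/3 + (⅓)*138 = 5/3 + 46 = 143/3)
18278/j(0*(-98), 24) - 35277/(-16645) = 18278/(143/3) - 35277/(-16645) = 18278*(3/143) - 35277*(-1/16645) = 4218/11 + 35277/16645 = 70596657/183095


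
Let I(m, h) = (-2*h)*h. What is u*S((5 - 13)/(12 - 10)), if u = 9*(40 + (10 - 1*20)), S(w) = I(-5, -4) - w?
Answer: -7560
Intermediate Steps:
I(m, h) = -2*h**2
S(w) = -32 - w (S(w) = -2*(-4)**2 - w = -2*16 - w = -32 - w)
u = 270 (u = 9*(40 + (10 - 20)) = 9*(40 - 10) = 9*30 = 270)
u*S((5 - 13)/(12 - 10)) = 270*(-32 - (5 - 13)/(12 - 10)) = 270*(-32 - (-8)/2) = 270*(-32 - 1*(-4)) = 270*(-32 + 4) = 270*(-28) = -7560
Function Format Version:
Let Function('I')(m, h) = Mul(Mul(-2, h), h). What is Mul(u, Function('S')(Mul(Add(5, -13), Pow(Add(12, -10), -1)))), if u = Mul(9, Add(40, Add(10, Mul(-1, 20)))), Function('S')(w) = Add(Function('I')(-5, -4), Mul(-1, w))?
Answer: -7560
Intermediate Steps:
Function('I')(m, h) = Mul(-2, Pow(h, 2))
Function('S')(w) = Add(-32, Mul(-1, w)) (Function('S')(w) = Add(Mul(-2, Pow(-4, 2)), Mul(-1, w)) = Add(Mul(-2, 16), Mul(-1, w)) = Add(-32, Mul(-1, w)))
u = 270 (u = Mul(9, Add(40, Add(10, -20))) = Mul(9, Add(40, -10)) = Mul(9, 30) = 270)
Mul(u, Function('S')(Mul(Add(5, -13), Pow(Add(12, -10), -1)))) = Mul(270, Add(-32, Mul(-1, Mul(Add(5, -13), Pow(Add(12, -10), -1))))) = Mul(270, Add(-32, Mul(-1, Mul(-8, Pow(2, -1))))) = Mul(270, Add(-32, Mul(-1, Mul(-8, Rational(1, 2))))) = Mul(270, Add(-32, Mul(-1, -4))) = Mul(270, Add(-32, 4)) = Mul(270, -28) = -7560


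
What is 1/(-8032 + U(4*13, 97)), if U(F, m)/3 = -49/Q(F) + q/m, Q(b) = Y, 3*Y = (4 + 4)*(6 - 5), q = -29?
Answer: -776/6276305 ≈ -0.00012364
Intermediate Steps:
Y = 8/3 (Y = ((4 + 4)*(6 - 5))/3 = (8*1)/3 = (1/3)*8 = 8/3 ≈ 2.6667)
Q(b) = 8/3
U(F, m) = -441/8 - 87/m (U(F, m) = 3*(-49/8/3 - 29/m) = 3*(-49*3/8 - 29/m) = 3*(-147/8 - 29/m) = -441/8 - 87/m)
1/(-8032 + U(4*13, 97)) = 1/(-8032 + (-441/8 - 87/97)) = 1/(-8032 - 43473/776) = 1/(-6276305/776) = -776/6276305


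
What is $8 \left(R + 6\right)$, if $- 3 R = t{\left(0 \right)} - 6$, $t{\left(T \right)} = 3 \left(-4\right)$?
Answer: $96$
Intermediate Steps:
$t{\left(T \right)} = -12$
$R = 6$ ($R = - \frac{-12 - 6}{3} = \left(- \frac{1}{3}\right) \left(-18\right) = 6$)
$8 \left(R + 6\right) = 8 \left(6 + 6\right) = 8 \cdot 12 = 96$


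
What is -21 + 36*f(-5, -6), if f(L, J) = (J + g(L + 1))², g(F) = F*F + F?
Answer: 1275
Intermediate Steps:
g(F) = F + F² (g(F) = F² + F = F + F²)
f(L, J) = (J + (1 + L)*(2 + L))² (f(L, J) = (J + (L + 1)*(1 + (L + 1)))² = (J + (1 + L)*(1 + (1 + L)))² = (J + (1 + L)*(2 + L))²)
-21 + 36*f(-5, -6) = -21 + 36*(-6 + (1 - 5)*(2 - 5))² = -21 + 36*(-6 - 4*(-3))² = -21 + 36*(-6 + 12)² = -21 + 36*6² = -21 + 36*36 = -21 + 1296 = 1275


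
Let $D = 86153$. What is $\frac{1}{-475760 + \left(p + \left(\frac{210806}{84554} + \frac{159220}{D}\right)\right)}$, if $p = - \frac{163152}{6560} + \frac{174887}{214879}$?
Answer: $- \frac{320887203059348590}{152671622206767460159623} \approx -2.1018 \cdot 10^{-6}$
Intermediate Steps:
$p = - \frac{2119417493}{88100390}$ ($p = \left(-163152\right) \frac{1}{6560} + 174887 \cdot \frac{1}{214879} = - \frac{10197}{410} + \frac{174887}{214879} = - \frac{2119417493}{88100390} \approx -24.057$)
$\frac{1}{-475760 + \left(p + \left(\frac{210806}{84554} + \frac{159220}{D}\right)\right)} = \frac{1}{-475760 + \left(- \frac{2119417493}{88100390} + \left(\frac{210806}{84554} + \frac{159220}{86153}\right)\right)} = \frac{1}{-475760 + \left(- \frac{2119417493}{88100390} + \left(210806 \cdot \frac{1}{84554} + 159220 \cdot \frac{1}{86153}\right)\right)} = \frac{1}{-475760 + \left(- \frac{2119417493}{88100390} + \left(\frac{105403}{42277} + \frac{159220}{86153}\right)\right)} = \frac{1}{-475760 + \left(- \frac{2119417493}{88100390} + \frac{15812128599}{3642290381}\right)} = \frac{1}{-475760 - \frac{6326479251774981223}{320887203059348590}} = \frac{1}{- \frac{152671622206767460159623}{320887203059348590}} = - \frac{320887203059348590}{152671622206767460159623}$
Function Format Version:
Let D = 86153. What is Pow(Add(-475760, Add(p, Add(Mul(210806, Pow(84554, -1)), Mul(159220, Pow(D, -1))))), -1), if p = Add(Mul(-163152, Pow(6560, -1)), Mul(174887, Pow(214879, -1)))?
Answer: Rational(-320887203059348590, 152671622206767460159623) ≈ -2.1018e-6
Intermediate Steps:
p = Rational(-2119417493, 88100390) (p = Add(Mul(-163152, Rational(1, 6560)), Mul(174887, Rational(1, 214879))) = Add(Rational(-10197, 410), Rational(174887, 214879)) = Rational(-2119417493, 88100390) ≈ -24.057)
Pow(Add(-475760, Add(p, Add(Mul(210806, Pow(84554, -1)), Mul(159220, Pow(D, -1))))), -1) = Pow(Add(-475760, Add(Rational(-2119417493, 88100390), Add(Mul(210806, Pow(84554, -1)), Mul(159220, Pow(86153, -1))))), -1) = Pow(Add(-475760, Add(Rational(-2119417493, 88100390), Add(Mul(210806, Rational(1, 84554)), Mul(159220, Rational(1, 86153))))), -1) = Pow(Add(-475760, Add(Rational(-2119417493, 88100390), Add(Rational(105403, 42277), Rational(159220, 86153)))), -1) = Pow(Add(-475760, Add(Rational(-2119417493, 88100390), Rational(15812128599, 3642290381))), -1) = Pow(Add(-475760, Rational(-6326479251774981223, 320887203059348590)), -1) = Pow(Rational(-152671622206767460159623, 320887203059348590), -1) = Rational(-320887203059348590, 152671622206767460159623)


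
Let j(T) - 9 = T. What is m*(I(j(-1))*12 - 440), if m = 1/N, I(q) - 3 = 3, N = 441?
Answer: -368/441 ≈ -0.83447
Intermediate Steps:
j(T) = 9 + T
I(q) = 6 (I(q) = 3 + 3 = 6)
m = 1/441 ≈ 0.0022676
m*(I(j(-1))*12 - 440) = (6*12 - 440)/441 = (72 - 440)/441 = (1/441)*(-368) = -368/441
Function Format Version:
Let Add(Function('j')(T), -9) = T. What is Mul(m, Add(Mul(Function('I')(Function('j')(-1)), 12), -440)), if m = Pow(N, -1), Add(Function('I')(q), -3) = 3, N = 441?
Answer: Rational(-368, 441) ≈ -0.83447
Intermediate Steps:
Function('j')(T) = Add(9, T)
Function('I')(q) = 6 (Function('I')(q) = Add(3, 3) = 6)
m = Rational(1, 441) (m = Pow(441, -1) = Rational(1, 441) ≈ 0.0022676)
Mul(m, Add(Mul(Function('I')(Function('j')(-1)), 12), -440)) = Mul(Rational(1, 441), Add(Mul(6, 12), -440)) = Mul(Rational(1, 441), Add(72, -440)) = Mul(Rational(1, 441), -368) = Rational(-368, 441)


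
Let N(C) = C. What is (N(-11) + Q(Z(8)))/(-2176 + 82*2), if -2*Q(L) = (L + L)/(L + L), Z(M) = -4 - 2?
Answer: 23/4024 ≈ 0.0057157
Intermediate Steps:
Z(M) = -6
Q(L) = -½ (Q(L) = -(L + L)/(2*(L + L)) = -2*L/(2*(2*L)) = -2*L*1/(2*L)/2 = -½*1 = -½)
(N(-11) + Q(Z(8)))/(-2176 + 82*2) = (-11 - ½)/(-2176 + 82*2) = -23/(2*(-2176 + 164)) = -23/2/(-2012) = -23/2*(-1/2012) = 23/4024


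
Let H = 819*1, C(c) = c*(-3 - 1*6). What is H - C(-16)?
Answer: 675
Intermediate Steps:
C(c) = -9*c (C(c) = c*(-3 - 6) = c*(-9) = -9*c)
H = 819
H - C(-16) = 819 - (-9)*(-16) = 819 - 1*144 = 819 - 144 = 675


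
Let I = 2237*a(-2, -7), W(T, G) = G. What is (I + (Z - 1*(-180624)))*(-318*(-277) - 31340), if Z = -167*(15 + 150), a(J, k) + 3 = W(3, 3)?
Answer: 8686053474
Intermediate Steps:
a(J, k) = 0 (a(J, k) = -3 + 3 = 0)
Z = -27555 (Z = -167*165 = -27555)
I = 0 (I = 2237*0 = 0)
(I + (Z - 1*(-180624)))*(-318*(-277) - 31340) = (0 + (-27555 - 1*(-180624)))*(-318*(-277) - 31340) = (0 + (-27555 + 180624))*(88086 - 31340) = (0 + 153069)*56746 = 153069*56746 = 8686053474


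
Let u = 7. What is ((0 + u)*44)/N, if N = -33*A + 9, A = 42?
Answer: -308/1377 ≈ -0.22367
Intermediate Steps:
N = -1377 (N = -33*42 + 9 = -1386 + 9 = -1377)
((0 + u)*44)/N = ((0 + 7)*44)/(-1377) = (7*44)*(-1/1377) = 308*(-1/1377) = -308/1377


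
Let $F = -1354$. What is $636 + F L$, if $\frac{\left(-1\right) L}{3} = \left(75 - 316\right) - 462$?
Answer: $-2854950$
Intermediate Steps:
$L = 2109$ ($L = - 3 \left(\left(75 - 316\right) - 462\right) = - 3 \left(-241 - 462\right) = \left(-3\right) \left(-703\right) = 2109$)
$636 + F L = 636 - 2855586 = -2854950$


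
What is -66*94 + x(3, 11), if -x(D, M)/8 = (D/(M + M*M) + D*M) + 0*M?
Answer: -71150/11 ≈ -6468.2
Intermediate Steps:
x(D, M) = -8*D*M - 8*D/(M + M**2) (x(D, M) = -8*((D/(M + M*M) + D*M) + 0*M) = -8*((D/(M + M**2) + D*M) + 0) = -8*((D*M + D/(M + M**2)) + 0) = -8*(D*M + D/(M + M**2)) = -8*D*M - 8*D/(M + M**2))
-66*94 + x(3, 11) = -66*94 - 8*3*(1 + 11**2 + 11**3)/(11*(1 + 11)) = -6204 - 8*3*1/11*(1 + 121 + 1331)/12 = -6204 - 8*3*1/11*1/12*1453 = -6204 - 2906/11 = -71150/11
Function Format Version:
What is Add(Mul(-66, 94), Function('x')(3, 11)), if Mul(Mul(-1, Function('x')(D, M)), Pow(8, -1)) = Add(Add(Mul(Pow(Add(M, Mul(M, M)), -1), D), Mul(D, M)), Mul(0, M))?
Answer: Rational(-71150, 11) ≈ -6468.2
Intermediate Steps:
Function('x')(D, M) = Add(Mul(-8, D, M), Mul(-8, D, Pow(Add(M, Pow(M, 2)), -1))) (Function('x')(D, M) = Mul(-8, Add(Add(Mul(Pow(Add(M, Mul(M, M)), -1), D), Mul(D, M)), Mul(0, M))) = Mul(-8, Add(Add(Mul(Pow(Add(M, Pow(M, 2)), -1), D), Mul(D, M)), 0)) = Mul(-8, Add(Add(Mul(D, Pow(Add(M, Pow(M, 2)), -1)), Mul(D, M)), 0)) = Mul(-8, Add(Add(Mul(D, M), Mul(D, Pow(Add(M, Pow(M, 2)), -1))), 0)) = Mul(-8, Add(Mul(D, M), Mul(D, Pow(Add(M, Pow(M, 2)), -1)))) = Add(Mul(-8, D, M), Mul(-8, D, Pow(Add(M, Pow(M, 2)), -1))))
Add(Mul(-66, 94), Function('x')(3, 11)) = Add(Mul(-66, 94), Mul(-8, 3, Pow(11, -1), Pow(Add(1, 11), -1), Add(1, Pow(11, 2), Pow(11, 3)))) = Add(-6204, Mul(-8, 3, Rational(1, 11), Pow(12, -1), Add(1, 121, 1331))) = Add(-6204, Mul(-8, 3, Rational(1, 11), Rational(1, 12), 1453)) = Add(-6204, Rational(-2906, 11)) = Rational(-71150, 11)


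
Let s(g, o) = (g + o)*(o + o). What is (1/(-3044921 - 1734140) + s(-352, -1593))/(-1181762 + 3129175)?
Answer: 29614741832969/9306805519193 ≈ 3.1821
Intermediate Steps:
s(g, o) = 2*o*(g + o) (s(g, o) = (g + o)*(2*o) = 2*o*(g + o))
(1/(-3044921 - 1734140) + s(-352, -1593))/(-1181762 + 3129175) = (1/(-3044921 - 1734140) + 2*(-1593)*(-352 - 1593))/(-1181762 + 3129175) = (1/(-4779061) + 2*(-1593)*(-1945))/1947413 = (-1/4779061 + 6196770)*(1/1947413) = (29614741832969/4779061)*(1/1947413) = 29614741832969/9306805519193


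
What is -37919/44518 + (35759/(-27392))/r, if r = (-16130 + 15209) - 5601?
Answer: -3386330546147/3976584239616 ≈ -0.85157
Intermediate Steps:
r = -6522 (r = -921 - 5601 = -6522)
-37919/44518 + (35759/(-27392))/r = -37919/44518 + (35759/(-27392))/(-6522) = -37919*1/44518 + (35759*(-1/27392))*(-1/6522) = -37919/44518 - 35759/27392*(-1/6522) = -37919/44518 + 35759/178650624 = -3386330546147/3976584239616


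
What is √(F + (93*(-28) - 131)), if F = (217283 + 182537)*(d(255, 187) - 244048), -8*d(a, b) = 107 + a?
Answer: 5*I*√3903734638 ≈ 3.124e+5*I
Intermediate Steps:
d(a, b) = -107/8 - a/8 (d(a, b) = -(107 + a)/8 = -107/8 - a/8)
F = -97593363215 (F = (217283 + 182537)*((-107/8 - ⅛*255) - 244048) = 399820*((-107/8 - 255/8) - 244048) = 399820*(-181/4 - 244048) = 399820*(-976373/4) = -97593363215)
√(F + (93*(-28) - 131)) = √(-97593363215 + (93*(-28) - 131)) = √(-97593363215 + (-2604 - 131)) = √(-97593363215 - 2735) = √(-97593365950) = 5*I*√3903734638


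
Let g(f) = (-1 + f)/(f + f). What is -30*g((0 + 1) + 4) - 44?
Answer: -56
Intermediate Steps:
g(f) = (-1 + f)/(2*f) (g(f) = (-1 + f)/((2*f)) = (-1 + f)*(1/(2*f)) = (-1 + f)/(2*f))
-30*g((0 + 1) + 4) - 44 = -15*(-1 + ((0 + 1) + 4))/((0 + 1) + 4) - 44 = -15*(-1 + (1 + 4))/(1 + 4) - 44 = -15*(-1 + 5)/5 - 44 = -15*4/5 - 44 = -30*⅖ - 44 = -12 - 44 = -56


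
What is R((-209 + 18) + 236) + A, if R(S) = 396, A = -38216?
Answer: -37820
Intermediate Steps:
R((-209 + 18) + 236) + A = 396 - 38216 = -37820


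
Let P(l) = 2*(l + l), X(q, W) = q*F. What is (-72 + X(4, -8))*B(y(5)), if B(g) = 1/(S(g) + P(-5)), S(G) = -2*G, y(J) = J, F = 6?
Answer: 8/5 ≈ 1.6000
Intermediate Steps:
X(q, W) = 6*q (X(q, W) = q*6 = 6*q)
P(l) = 4*l (P(l) = 2*(2*l) = 4*l)
B(g) = 1/(-20 - 2*g) (B(g) = 1/(-2*g + 4*(-5)) = 1/(-2*g - 20) = 1/(-20 - 2*g))
(-72 + X(4, -8))*B(y(5)) = (-72 + 6*4)*(-1/(20 + 2*5)) = (-72 + 24)*(-1/(20 + 10)) = -(-48)/30 = -48*(-1/30) = 8/5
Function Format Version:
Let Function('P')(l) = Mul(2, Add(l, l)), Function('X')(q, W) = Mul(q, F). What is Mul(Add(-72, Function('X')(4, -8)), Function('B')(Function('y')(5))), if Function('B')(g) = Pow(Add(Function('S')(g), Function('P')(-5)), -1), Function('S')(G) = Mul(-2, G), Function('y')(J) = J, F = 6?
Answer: Rational(8, 5) ≈ 1.6000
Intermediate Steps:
Function('X')(q, W) = Mul(6, q) (Function('X')(q, W) = Mul(q, 6) = Mul(6, q))
Function('P')(l) = Mul(4, l) (Function('P')(l) = Mul(2, Mul(2, l)) = Mul(4, l))
Function('B')(g) = Pow(Add(-20, Mul(-2, g)), -1) (Function('B')(g) = Pow(Add(Mul(-2, g), Mul(4, -5)), -1) = Pow(Add(Mul(-2, g), -20), -1) = Pow(Add(-20, Mul(-2, g)), -1))
Mul(Add(-72, Function('X')(4, -8)), Function('B')(Function('y')(5))) = Mul(Add(-72, Mul(6, 4)), Mul(-1, Pow(Add(20, Mul(2, 5)), -1))) = Mul(Add(-72, 24), Mul(-1, Pow(Add(20, 10), -1))) = Mul(-48, Mul(-1, Pow(30, -1))) = Mul(-48, Mul(-1, Rational(1, 30))) = Mul(-48, Rational(-1, 30)) = Rational(8, 5)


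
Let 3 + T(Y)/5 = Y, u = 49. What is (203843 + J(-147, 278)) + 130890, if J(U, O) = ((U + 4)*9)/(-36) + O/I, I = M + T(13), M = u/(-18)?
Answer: 1139572841/3404 ≈ 3.3477e+5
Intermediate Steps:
T(Y) = -15 + 5*Y
M = -49/18 (M = 49/(-18) = 49*(-1/18) = -49/18 ≈ -2.7222)
I = 851/18 (I = -49/18 + (-15 + 5*13) = -49/18 + (-15 + 65) = -49/18 + 50 = 851/18 ≈ 47.278)
J(U, O) = -1 - U/4 + 18*O/851 (J(U, O) = ((U + 4)*9)/(-36) + O/(851/18) = ((4 + U)*9)*(-1/36) + O*(18/851) = (36 + 9*U)*(-1/36) + 18*O/851 = (-1 - U/4) + 18*O/851 = -1 - U/4 + 18*O/851)
(203843 + J(-147, 278)) + 130890 = (203843 + (-1 - ¼*(-147) + (18/851)*278)) + 130890 = (203843 + (-1 + 147/4 + 5004/851)) + 130890 = (203843 + 141709/3404) + 130890 = 694023281/3404 + 130890 = 1139572841/3404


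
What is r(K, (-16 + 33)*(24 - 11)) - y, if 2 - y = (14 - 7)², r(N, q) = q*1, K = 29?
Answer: 268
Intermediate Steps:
r(N, q) = q
y = -47 (y = 2 - (14 - 7)² = 2 - 1*7² = 2 - 1*49 = 2 - 49 = -47)
r(K, (-16 + 33)*(24 - 11)) - y = (-16 + 33)*(24 - 11) - 1*(-47) = 17*13 + 47 = 221 + 47 = 268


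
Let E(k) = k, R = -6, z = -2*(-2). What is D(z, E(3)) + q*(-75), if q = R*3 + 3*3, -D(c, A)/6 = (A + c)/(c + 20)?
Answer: 2693/4 ≈ 673.25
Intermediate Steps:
z = 4
D(c, A) = -6*(A + c)/(20 + c) (D(c, A) = -6*(A + c)/(c + 20) = -6*(A + c)/(20 + c))
q = -9 (q = -6*3 + 3*3 = -18 + 9 = -9)
D(z, E(3)) + q*(-75) = 6*(-1*3 - 1*4)/(20 + 4) - 9*(-75) = 6*(-3 - 4)/24 + 675 = 6*(1/24)*(-7) + 675 = -7/4 + 675 = 2693/4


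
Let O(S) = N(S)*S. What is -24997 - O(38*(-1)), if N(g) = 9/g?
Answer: -25006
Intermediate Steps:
O(S) = 9 (O(S) = (9/S)*S = 9)
-24997 - O(38*(-1)) = -24997 - 1*9 = -24997 - 9 = -25006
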